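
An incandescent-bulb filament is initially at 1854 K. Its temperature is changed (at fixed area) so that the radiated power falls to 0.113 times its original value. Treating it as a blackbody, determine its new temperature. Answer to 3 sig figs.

P ∝ T⁴, so T₂/T₁ = (P₂/P₁)^(1/4) = (0.113)^(1/4) = 0.579789.
T₂ = 1854 × 0.579789 = 1.07×10³ K.

T₂ ≈ 1.07×10³ K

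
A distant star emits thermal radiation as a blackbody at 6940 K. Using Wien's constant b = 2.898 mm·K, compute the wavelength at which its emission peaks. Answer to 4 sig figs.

λ_max ≈ 0.4176 μm

Wien's displacement law: λ_max = b/T = (2.898×10⁻³ m·K)/(6940 K) = 4.1758×10⁻⁷ m.
That is 0.4176 μm, in the visible range.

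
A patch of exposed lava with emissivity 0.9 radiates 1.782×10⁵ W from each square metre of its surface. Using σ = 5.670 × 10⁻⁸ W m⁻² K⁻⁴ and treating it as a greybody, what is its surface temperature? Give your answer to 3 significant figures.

I = εσT⁴, so T = (I/εσ)^(1/4) = (1.782×10⁵/(0.9×5.670×10⁻⁸))^(1/4) = 1.37×10³ K.

T ≈ 1.37×10³ K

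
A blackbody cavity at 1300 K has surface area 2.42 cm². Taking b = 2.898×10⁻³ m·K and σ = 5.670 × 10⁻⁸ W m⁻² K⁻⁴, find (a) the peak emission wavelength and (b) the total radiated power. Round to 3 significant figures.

λ_max ≈ 2.23 μm; P ≈ 39.2 W

(a) λ_max = b/T = 2.898×10⁻³/1300 = 2.229×10⁻⁶ m = 2.23 μm.
Area A = 2.42 cm² = 2.42×10⁻⁴ m².
(b) P = σAT⁴ = 5.670×10⁻⁸×2.42×10⁻⁴×(1300)⁴ = 39.2 W.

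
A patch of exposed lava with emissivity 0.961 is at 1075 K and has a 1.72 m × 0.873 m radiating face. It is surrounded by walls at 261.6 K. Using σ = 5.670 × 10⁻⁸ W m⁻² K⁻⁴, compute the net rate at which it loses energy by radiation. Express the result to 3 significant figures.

Net loss ≈ 1.09×10⁵ W

Area A = 1.72 × 0.873 = 1.50156 m².
Net radiated power P_net = εσA(T⁴ − T₀⁴) = 0.961×5.670×10⁻⁸×1.50156×(1075⁴ − 261.6⁴).
T⁴ − T₀⁴ = 1.33547×10¹² − 4.68329×10⁹ = 1.33079×10¹² K⁴, so P_net = 1.09×10⁵ W.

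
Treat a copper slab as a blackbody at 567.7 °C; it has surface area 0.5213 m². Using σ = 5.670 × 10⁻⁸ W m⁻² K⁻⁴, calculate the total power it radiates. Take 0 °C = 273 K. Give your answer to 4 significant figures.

P ≈ 1.477×10⁴ W

T = 567.7 °C + 273 = 840.7 K.
Area A = 0.5213 m².
P = σAT⁴ = 5.670×10⁻⁸ × 0.5213 × (840.7)⁴ = 1.477×10⁴ W.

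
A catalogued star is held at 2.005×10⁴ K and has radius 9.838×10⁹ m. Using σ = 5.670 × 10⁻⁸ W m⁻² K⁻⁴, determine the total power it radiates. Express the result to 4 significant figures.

Surface area A = 4πR² = 4π(9.838×10⁹ m)² = 1.21625×10²¹ m².
P = σAT⁴ = 5.670×10⁻⁸ × 1.21625×10²¹ × (2.005×10⁴)⁴ = 1.114×10³¹ W.

P ≈ 1.114×10³¹ W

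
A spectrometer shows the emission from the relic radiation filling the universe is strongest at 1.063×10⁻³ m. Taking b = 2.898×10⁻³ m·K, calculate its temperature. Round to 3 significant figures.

T ≈ 2.73 K

Wien's law gives T = b/λ_max = (2.898×10⁻³ m·K)/(1.063×10⁻³ m) = 2.73 K.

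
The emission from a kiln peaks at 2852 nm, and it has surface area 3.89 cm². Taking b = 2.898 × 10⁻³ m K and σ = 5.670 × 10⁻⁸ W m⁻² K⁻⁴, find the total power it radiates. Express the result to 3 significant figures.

Wien's law: T = b/λ_max = 2.898×10⁻³/2.852×10⁻⁶ = 1016.13 K.
Area A = 3.89 cm² = 3.89×10⁻⁴ m².
Then P = σAT⁴ = 5.670×10⁻⁸×3.89×10⁻⁴×(1016.13)⁴ = 23.5 W.

P ≈ 23.5 W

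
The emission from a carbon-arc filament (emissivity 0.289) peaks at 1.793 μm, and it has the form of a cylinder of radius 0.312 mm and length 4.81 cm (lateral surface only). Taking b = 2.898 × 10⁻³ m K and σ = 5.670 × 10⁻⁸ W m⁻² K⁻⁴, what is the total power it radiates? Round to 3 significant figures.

P ≈ 10.5 W

Wien's law: T = b/λ_max = 2.898×10⁻³/1.793×10⁻⁶ = 1616.29 K.
Lateral area A = 2πrL = 2π×3.12×10⁻⁴×0.0481 = 9.42930×10⁻⁵ m².
Then P = εσAT⁴ = 0.289×5.670×10⁻⁸×9.42930×10⁻⁵×(1616.29)⁴ = 10.5 W.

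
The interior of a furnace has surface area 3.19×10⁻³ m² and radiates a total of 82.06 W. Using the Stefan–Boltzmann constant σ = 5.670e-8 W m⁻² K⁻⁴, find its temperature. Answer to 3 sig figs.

T ≈ 821 K

Area A = 3.19×10⁻³ m².
P = σAT⁴ ⇒ T = (P/(σA))^(1/4) = (82.06/(5.670×10⁻⁸×3.19×10⁻³))^(1/4) = 821 K.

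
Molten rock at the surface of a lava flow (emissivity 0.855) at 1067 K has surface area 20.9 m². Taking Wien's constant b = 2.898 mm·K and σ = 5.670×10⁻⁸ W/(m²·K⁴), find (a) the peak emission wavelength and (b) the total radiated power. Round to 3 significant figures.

(a) λ_max = b/T = 2.898×10⁻³/1067 = 2.716×10⁻⁶ m = 2.72×10³ nm.
Area A = 20.9 m².
(b) P = εσAT⁴ = 0.855×5.670×10⁻⁸×20.9×(1067)⁴ = 1.31×10⁶ W.

λ_max ≈ 2.72×10³ nm; P ≈ 1.31×10⁶ W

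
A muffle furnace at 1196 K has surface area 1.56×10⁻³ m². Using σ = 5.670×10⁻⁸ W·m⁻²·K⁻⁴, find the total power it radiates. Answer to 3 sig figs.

P ≈ 181 W

Area A = 1.56×10⁻³ m².
P = σAT⁴ = 5.670×10⁻⁸ × 1.56×10⁻³ × (1196)⁴ = 181 W.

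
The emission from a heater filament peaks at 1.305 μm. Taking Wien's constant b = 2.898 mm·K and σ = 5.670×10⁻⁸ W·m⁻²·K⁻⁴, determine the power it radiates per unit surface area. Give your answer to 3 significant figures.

Wien's law: T = b/λ_max = 2.898×10⁻³/1.305×10⁻⁶ = 2220.69 K.
Then I = σT⁴ = 5.670×10⁻⁸×(2220.69)⁴ = 1.38×10⁶ W/m².

I ≈ 1.38×10⁶ W/m²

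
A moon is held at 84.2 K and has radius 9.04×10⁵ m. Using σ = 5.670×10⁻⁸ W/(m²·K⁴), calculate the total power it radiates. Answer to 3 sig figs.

Surface area A = 4πR² = 4π(9.04×10⁵ m)² = 1.02694×10¹³ m².
P = σAT⁴ = 5.670×10⁻⁸ × 1.02694×10¹³ × (84.2)⁴ = 2.93×10¹³ W.

P ≈ 2.93×10¹³ W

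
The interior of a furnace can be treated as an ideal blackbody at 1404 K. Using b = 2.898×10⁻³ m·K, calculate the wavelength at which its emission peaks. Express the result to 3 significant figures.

Wien's displacement law: λ_max = b/T = (2.898×10⁻³ m·K)/(1404 K) = 2.064×10⁻⁶ m.
That is 2.06×10³ nm, in the infrared range.

λ_max ≈ 2.06×10³ nm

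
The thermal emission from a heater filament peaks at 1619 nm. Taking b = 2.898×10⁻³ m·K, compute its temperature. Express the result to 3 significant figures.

Wien's law gives T = b/λ_max = (2.898×10⁻³ m·K)/(1.619×10⁻⁶ m) = 1.79×10³ K.

T ≈ 1.79×10³ K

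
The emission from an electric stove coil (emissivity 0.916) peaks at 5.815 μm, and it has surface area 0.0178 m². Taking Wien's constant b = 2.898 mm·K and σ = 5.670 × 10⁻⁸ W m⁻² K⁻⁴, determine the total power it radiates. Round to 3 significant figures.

Wien's law: T = b/λ_max = 2.898×10⁻³/5.815×10⁻⁶ = 498.366 K.
Area A = 0.0178 m².
Then P = εσAT⁴ = 0.916×5.670×10⁻⁸×0.0178×(498.366)⁴ = 57.0 W.

P ≈ 57.0 W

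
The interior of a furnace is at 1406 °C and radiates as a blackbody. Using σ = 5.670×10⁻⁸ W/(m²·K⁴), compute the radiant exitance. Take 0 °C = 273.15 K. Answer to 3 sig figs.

T = 1406 °C + 273.15 = 1679.15 K.
Stefan–Boltzmann: I = σT⁴ = 5.670×10⁻⁸ × (1679.15)⁴ = 4.51×10⁵ W/m².

I ≈ 4.51×10⁵ W/m²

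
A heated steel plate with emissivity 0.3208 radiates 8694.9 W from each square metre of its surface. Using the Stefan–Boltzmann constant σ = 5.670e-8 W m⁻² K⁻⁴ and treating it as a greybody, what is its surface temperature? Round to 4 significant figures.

T ≈ 831.5 K

I = εσT⁴, so T = (I/εσ)^(1/4) = (8694.9/(0.3208×5.670×10⁻⁸))^(1/4) = 831.5 K.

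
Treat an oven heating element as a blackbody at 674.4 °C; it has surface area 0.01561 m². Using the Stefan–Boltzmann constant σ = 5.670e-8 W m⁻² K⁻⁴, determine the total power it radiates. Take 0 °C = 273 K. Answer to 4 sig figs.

P ≈ 713.0 W

T = 674.4 °C + 273 = 947.4 K.
Area A = 0.01561 m².
P = σAT⁴ = 5.670×10⁻⁸ × 0.01561 × (947.4)⁴ = 713.0 W.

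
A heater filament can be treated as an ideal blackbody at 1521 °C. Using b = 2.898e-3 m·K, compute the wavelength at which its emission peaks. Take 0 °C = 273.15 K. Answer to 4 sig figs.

λ_max ≈ 1.615 μm

T = 1521 °C + 273.15 = 1794.15 K.
Wien's displacement law: λ_max = b/T = (2.898×10⁻³ m·K)/(1794.15 K) = 1.6152×10⁻⁶ m.
That is 1.615 μm, in the infrared range.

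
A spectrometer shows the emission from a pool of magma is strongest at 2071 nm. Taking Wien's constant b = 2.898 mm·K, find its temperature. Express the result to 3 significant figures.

Wien's law gives T = b/λ_max = (2.898×10⁻³ m·K)/(2.071×10⁻⁶ m) = 1.40×10³ K.

T ≈ 1.40×10³ K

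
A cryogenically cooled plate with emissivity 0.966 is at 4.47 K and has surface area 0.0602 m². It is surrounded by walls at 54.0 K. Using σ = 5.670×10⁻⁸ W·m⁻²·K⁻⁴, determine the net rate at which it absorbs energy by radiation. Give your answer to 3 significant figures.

Net gain ≈ 0.0280 W

Area A = 0.0602 m².
Net radiated power P_net = εσA(T⁴ − T₀⁴) = 0.966×5.670×10⁻⁸×0.0602×(4.47⁴ − 54.0⁴).
T⁴ − T₀⁴ = 399.236 − 8.50306×10⁶ = -8.50266×10⁶ K⁴, so P_net = -0.0280 W — negative, meaning a net gain of 0.0280 W.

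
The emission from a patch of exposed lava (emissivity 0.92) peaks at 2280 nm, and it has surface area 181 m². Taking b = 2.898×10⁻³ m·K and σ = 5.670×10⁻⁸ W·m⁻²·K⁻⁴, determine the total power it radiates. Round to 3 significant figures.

P ≈ 2.46×10⁷ W

Wien's law: T = b/λ_max = 2.898×10⁻³/2.280×10⁻⁶ = 1271.05 K.
Area A = 181 m².
Then P = εσAT⁴ = 0.92×5.670×10⁻⁸×181×(1271.05)⁴ = 2.46×10⁷ W.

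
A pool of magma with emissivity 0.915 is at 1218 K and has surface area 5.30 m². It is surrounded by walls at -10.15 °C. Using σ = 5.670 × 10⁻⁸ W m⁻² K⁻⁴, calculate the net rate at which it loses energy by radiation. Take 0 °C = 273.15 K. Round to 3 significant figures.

Net loss ≈ 6.04×10⁵ W

Surroundings: T = -10.15 °C + 273.15 = 263.00 K.
Area A = 5.30 m².
Net radiated power P_net = εσA(T⁴ − T₀⁴) = 0.915×5.670×10⁻⁸×5.30×(1218⁴ − 263.00⁴).
T⁴ − T₀⁴ = 2.20084×10¹² − 4.78435×10⁹ = 2.19606×10¹² K⁴, so P_net = 6.04×10⁵ W.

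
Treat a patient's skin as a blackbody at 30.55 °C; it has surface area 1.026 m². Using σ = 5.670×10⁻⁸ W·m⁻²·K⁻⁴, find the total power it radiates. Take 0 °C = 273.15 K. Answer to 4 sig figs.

P ≈ 494.9 W

T = 30.55 °C + 273.15 = 303.70 K.
Area A = 1.026 m².
P = σAT⁴ = 5.670×10⁻⁸ × 1.026 × (303.70)⁴ = 494.9 W.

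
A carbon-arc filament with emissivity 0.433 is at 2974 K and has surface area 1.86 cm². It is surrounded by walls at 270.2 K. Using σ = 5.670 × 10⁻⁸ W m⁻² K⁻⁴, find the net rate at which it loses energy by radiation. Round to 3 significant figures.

Net loss ≈ 357 W

Area A = 1.86 cm² = 1.86×10⁻⁴ m².
Net radiated power P_net = εσA(T⁴ − T₀⁴) = 0.433×5.670×10⁻⁸×1.86×10⁻⁴×(2974⁴ − 270.2⁴).
T⁴ − T₀⁴ = 7.82283×10¹³ − 5.33017×10⁹ = 7.82230×10¹³ K⁴, so P_net = 357 W.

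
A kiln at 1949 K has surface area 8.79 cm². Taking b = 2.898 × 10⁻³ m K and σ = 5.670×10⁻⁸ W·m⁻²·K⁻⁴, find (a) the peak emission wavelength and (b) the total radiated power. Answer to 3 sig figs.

λ_max ≈ 1.49×10³ nm; P ≈ 719 W

(a) λ_max = b/T = 2.898×10⁻³/1949 = 1.487×10⁻⁶ m = 1.49×10³ nm.
Area A = 8.79 cm² = 8.79×10⁻⁴ m².
(b) P = σAT⁴ = 5.670×10⁻⁸×8.79×10⁻⁴×(1949)⁴ = 719 W.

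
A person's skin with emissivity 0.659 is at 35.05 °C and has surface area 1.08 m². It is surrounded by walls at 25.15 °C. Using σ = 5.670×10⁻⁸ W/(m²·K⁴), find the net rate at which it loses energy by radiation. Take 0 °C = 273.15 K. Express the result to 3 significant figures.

Net loss ≈ 44.6 W

T = 35.05 °C + 273.15 = 308.20 K.
Surroundings: T = 25.15 °C + 273.15 = 298.30 K.
Area A = 1.08 m².
Net radiated power P_net = εσA(T⁴ − T₀⁴) = 0.659×5.670×10⁻⁸×1.08×(308.20⁴ − 298.30⁴).
T⁴ − T₀⁴ = 9.02258×10⁹ − 7.91795×10⁹ = 1.10463×10⁹ K⁴, so P_net = 44.6 W.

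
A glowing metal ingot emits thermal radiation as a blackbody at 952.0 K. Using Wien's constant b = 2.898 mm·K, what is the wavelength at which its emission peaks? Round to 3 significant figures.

λ_max ≈ 3.04 μm

Wien's displacement law: λ_max = b/T = (2.898×10⁻³ m·K)/(952.0 K) = 3.044×10⁻⁶ m.
That is 3.04 μm, in the infrared range.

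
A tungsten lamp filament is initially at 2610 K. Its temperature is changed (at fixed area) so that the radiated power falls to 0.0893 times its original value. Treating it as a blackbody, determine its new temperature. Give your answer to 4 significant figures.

P ∝ T⁴, so T₂/T₁ = (P₂/P₁)^(1/4) = (0.0893)^(1/4) = 0.546654.
T₂ = 2610 × 0.546654 = 1427 K.

T₂ ≈ 1427 K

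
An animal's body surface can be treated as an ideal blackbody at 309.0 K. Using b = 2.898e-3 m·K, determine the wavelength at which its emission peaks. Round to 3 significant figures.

Wien's displacement law: λ_max = b/T = (2.898×10⁻³ m·K)/(309.0 K) = 9.379×10⁻⁶ m.
That is 9.38 μm, in the infrared range.

λ_max ≈ 9.38 μm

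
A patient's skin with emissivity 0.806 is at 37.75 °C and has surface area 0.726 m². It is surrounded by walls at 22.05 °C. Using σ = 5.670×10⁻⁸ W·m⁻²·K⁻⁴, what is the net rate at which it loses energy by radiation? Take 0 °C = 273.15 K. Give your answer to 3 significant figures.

T = 37.75 °C + 273.15 = 310.90 K.
Surroundings: T = 22.05 °C + 273.15 = 295.20 K.
Area A = 0.726 m².
Net radiated power P_net = εσA(T⁴ − T₀⁴) = 0.806×5.670×10⁻⁸×0.726×(310.90⁴ − 295.20⁴).
T⁴ − T₀⁴ = 9.34293×10⁹ − 7.59391×10⁹ = 1.74902×10⁹ K⁴, so P_net = 58.0 W.

Net loss ≈ 58.0 W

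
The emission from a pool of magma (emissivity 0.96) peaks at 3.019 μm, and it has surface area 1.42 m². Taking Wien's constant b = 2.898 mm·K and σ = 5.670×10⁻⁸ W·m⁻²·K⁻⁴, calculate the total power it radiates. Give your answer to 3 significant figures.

P ≈ 6.56×10⁴ W

Wien's law: T = b/λ_max = 2.898×10⁻³/3.019×10⁻⁶ = 959.921 K.
Area A = 1.42 m².
Then P = εσAT⁴ = 0.96×5.670×10⁻⁸×1.42×(959.921)⁴ = 6.56×10⁴ W.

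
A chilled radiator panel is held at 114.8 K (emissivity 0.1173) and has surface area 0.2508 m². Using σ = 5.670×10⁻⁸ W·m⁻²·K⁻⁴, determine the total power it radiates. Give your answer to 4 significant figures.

Area A = 0.2508 m².
P = εσAT⁴ = 0.1173 × 5.670×10⁻⁸ × 0.2508 × (114.8)⁴ = 0.2897 W.

P ≈ 0.2897 W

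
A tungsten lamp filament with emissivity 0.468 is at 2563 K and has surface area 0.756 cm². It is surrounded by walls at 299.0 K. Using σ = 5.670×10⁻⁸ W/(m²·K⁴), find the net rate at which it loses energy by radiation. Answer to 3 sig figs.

Area A = 0.756 cm² = 7.56×10⁻⁵ m².
Net radiated power P_net = εσA(T⁴ − T₀⁴) = 0.468×5.670×10⁻⁸×7.56×10⁻⁵×(2563⁴ − 299.0⁴).
T⁴ − T₀⁴ = 4.31514×10¹³ − 7.99254×10⁹ = 4.31434×10¹³ K⁴, so P_net = 86.5 W.

Net loss ≈ 86.5 W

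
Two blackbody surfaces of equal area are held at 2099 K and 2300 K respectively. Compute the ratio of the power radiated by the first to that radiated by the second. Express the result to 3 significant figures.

With equal areas, P₁/P₂ = (T₁/T₂)⁴ = (2099/2300)⁴ = 0.694.

P₁/P₂ ≈ 0.694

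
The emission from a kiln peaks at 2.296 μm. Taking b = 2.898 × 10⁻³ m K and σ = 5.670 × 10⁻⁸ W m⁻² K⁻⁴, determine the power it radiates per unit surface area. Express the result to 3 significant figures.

Wien's law: T = b/λ_max = 2.898×10⁻³/2.296×10⁻⁶ = 1262.20 K.
Then I = σT⁴ = 5.670×10⁻⁸×(1262.20)⁴ = 1.44×10⁵ W/m².

I ≈ 1.44×10⁵ W/m²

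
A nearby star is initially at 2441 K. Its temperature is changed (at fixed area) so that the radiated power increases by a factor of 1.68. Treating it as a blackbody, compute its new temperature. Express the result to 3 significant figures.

T₂ ≈ 2.78×10³ K

P ∝ T⁴, so T₂/T₁ = (P₂/P₁)^(1/4) = (1.68)^(1/4) = 1.13849.
T₂ = 2441 × 1.13849 = 2.78×10³ K.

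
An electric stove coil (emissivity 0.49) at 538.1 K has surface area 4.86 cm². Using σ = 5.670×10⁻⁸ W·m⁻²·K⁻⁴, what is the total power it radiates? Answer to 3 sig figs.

P ≈ 1.13 W

Area A = 4.86 cm² = 4.86×10⁻⁴ m².
P = εσAT⁴ = 0.49 × 5.670×10⁻⁸ × 4.86×10⁻⁴ × (538.1)⁴ = 1.13 W.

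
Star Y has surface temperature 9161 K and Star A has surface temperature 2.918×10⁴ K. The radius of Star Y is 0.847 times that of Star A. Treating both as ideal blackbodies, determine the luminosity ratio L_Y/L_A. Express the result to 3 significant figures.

L ∝ R²T⁴, so L_Y/L_A = (R_Y/R_A)²(T_Y/T_A)⁴ = (0.847)² × (9161/2.918×10⁴)⁴ = 0.717409 × 9.71472×10⁻³ = 6.97×10⁻³.

L_Y/L_A ≈ 6.97×10⁻³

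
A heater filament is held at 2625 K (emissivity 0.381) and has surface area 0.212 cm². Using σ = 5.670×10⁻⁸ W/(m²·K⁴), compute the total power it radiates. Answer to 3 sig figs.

P ≈ 21.7 W

Area A = 0.212 cm² = 2.12×10⁻⁵ m².
P = εσAT⁴ = 0.381 × 5.670×10⁻⁸ × 2.12×10⁻⁵ × (2625)⁴ = 21.7 W.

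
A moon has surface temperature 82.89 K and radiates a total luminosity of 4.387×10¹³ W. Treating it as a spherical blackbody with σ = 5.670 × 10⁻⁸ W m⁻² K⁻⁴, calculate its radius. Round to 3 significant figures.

R ≈ 1.14×10⁶ m

L = 4πR²σT⁴ ⇒ R = √(L/(4πσT⁴)).
σT⁴ = 2.67665 W/m², so R = √(4.387×10¹³/(4π×2.67665)) = 1.14×10⁶ m.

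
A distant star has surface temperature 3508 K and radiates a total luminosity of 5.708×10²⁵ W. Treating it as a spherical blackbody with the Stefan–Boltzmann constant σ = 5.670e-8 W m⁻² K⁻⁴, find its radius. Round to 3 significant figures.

R ≈ 7.27×10⁸ m

L = 4πR²σT⁴ ⇒ R = √(L/(4πσT⁴)).
σT⁴ = 8.58660×10⁶ W/m², so R = √(5.708×10²⁵/(4π×8.58660×10⁶)) = 7.27×10⁸ m.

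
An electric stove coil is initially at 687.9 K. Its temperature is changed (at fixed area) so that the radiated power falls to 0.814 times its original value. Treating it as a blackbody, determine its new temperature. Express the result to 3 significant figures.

P ∝ T⁴, so T₂/T₁ = (P₂/P₁)^(1/4) = (0.814)^(1/4) = 0.949852.
T₂ = 687.9 × 0.949852 = 653 K.

T₂ ≈ 653 K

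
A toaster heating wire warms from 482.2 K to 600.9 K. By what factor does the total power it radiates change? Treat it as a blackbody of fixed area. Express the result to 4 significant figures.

P ∝ T⁴, so P₂/P₁ = (T₂/T₁)⁴ = (600.9/482.2)⁴ = (1.24616)⁴ = 2.412.

P₂/P₁ ≈ 2.412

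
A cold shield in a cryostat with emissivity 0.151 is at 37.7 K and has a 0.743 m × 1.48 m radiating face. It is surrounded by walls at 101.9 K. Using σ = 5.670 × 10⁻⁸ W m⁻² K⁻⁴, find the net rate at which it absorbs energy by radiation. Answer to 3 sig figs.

Area A = 0.743 × 1.48 = 1.09964 m².
Net radiated power P_net = εσA(T⁴ − T₀⁴) = 0.151×5.670×10⁻⁸×1.09964×(37.7⁴ − 101.9⁴).
T⁴ − T₀⁴ = 2.02007×10⁶ − 1.07819×10⁸ = -1.05799×10⁸ K⁴, so P_net = -0.996 W — negative, meaning a net gain of 0.996 W.

Net gain ≈ 0.996 W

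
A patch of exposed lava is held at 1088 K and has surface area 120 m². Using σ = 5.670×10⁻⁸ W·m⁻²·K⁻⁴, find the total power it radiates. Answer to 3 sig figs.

P ≈ 9.53×10⁶ W

Area A = 120 m².
P = σAT⁴ = 5.670×10⁻⁸ × 120 × (1088)⁴ = 9.53×10⁶ W.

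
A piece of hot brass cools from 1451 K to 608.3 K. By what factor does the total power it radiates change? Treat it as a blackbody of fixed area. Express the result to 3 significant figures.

P ∝ T⁴, so P₂/P₁ = (T₂/T₁)⁴ = (608.3/1451)⁴ = (0.419228)⁴ = 0.0309.

P₂/P₁ ≈ 0.0309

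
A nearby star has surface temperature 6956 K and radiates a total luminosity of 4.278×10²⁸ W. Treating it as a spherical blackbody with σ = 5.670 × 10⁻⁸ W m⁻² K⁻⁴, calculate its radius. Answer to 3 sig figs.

R ≈ 5.06×10⁹ m

L = 4πR²σT⁴ ⇒ R = √(L/(4πσT⁴)).
σT⁴ = 1.32746×10⁸ W/m², so R = √(4.278×10²⁸/(4π×1.32746×10⁸)) = 5.06×10⁹ m.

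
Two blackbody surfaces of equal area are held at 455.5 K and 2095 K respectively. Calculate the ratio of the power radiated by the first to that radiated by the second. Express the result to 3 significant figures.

P₁/P₂ ≈ 2.23×10⁻³

With equal areas, P₁/P₂ = (T₁/T₂)⁴ = (455.5/2095)⁴ = 2.23×10⁻³.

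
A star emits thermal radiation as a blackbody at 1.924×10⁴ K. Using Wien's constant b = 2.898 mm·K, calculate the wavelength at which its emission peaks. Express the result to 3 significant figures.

λ_max ≈ 151 nm

Wien's displacement law: λ_max = b/T = (2.898×10⁻³ m·K)/(1.924×10⁴ K) = 1.506×10⁻⁷ m.
That is 151 nm, in the ultraviolet range.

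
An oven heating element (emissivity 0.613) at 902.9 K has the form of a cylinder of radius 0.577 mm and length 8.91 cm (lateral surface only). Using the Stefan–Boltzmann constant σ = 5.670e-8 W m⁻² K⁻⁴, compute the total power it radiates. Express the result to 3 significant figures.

Lateral area A = 2πrL = 2π×5.77×10⁻⁴×0.0891 = 3.23023×10⁻⁴ m².
P = εσAT⁴ = 0.613 × 5.670×10⁻⁸ × 3.23023×10⁻⁴ × (902.9)⁴ = 7.46 W.

P ≈ 7.46 W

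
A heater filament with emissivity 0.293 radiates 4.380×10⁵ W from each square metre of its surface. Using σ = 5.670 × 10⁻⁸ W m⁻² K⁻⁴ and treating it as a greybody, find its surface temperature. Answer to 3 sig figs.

I = εσT⁴, so T = (I/εσ)^(1/4) = (4.380×10⁵/(0.293×5.670×10⁻⁸))^(1/4) = 2.27×10³ K.

T ≈ 2.27×10³ K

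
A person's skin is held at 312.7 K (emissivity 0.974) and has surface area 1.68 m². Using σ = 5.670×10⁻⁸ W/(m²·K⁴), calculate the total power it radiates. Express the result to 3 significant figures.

Area A = 1.68 m².
P = εσAT⁴ = 0.974 × 5.670×10⁻⁸ × 1.68 × (312.7)⁴ = 887 W.

P ≈ 887 W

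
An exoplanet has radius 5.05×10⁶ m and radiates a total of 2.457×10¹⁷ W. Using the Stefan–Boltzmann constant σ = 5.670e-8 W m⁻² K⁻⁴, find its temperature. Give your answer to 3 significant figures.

Surface area A = 4πR² = 4π(5.05×10⁶ m)² = 3.20474×10¹⁴ m².
P = σAT⁴ ⇒ T = (P/(σA))^(1/4) = (2.457×10¹⁷/(5.670×10⁻⁸×3.20474×10¹⁴))^(1/4) = 341 K.

T ≈ 341 K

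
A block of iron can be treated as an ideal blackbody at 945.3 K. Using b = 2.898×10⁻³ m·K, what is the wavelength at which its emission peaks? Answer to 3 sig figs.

Wien's displacement law: λ_max = b/T = (2.898×10⁻³ m·K)/(945.3 K) = 3.066×10⁻⁶ m.
That is 3.07 μm, in the infrared range.

λ_max ≈ 3.07 μm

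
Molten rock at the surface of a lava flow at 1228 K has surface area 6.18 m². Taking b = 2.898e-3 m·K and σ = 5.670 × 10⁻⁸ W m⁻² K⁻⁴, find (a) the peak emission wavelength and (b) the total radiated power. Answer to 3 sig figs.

λ_max ≈ 2.36×10³ nm; P ≈ 7.97×10⁵ W

(a) λ_max = b/T = 2.898×10⁻³/1228 = 2.360×10⁻⁶ m = 2.36×10³ nm.
Area A = 6.18 m².
(b) P = σAT⁴ = 5.670×10⁻⁸×6.18×(1228)⁴ = 7.97×10⁵ W.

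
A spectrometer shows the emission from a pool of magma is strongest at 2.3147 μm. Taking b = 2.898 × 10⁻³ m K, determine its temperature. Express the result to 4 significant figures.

Wien's law gives T = b/λ_max = (2.898×10⁻³ m·K)/(2.3147×10⁻⁶ m) = 1252 K.

T ≈ 1252 K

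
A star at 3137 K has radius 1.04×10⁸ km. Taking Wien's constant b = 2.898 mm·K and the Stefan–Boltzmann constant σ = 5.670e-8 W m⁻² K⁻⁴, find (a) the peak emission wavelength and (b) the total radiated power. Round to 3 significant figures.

λ_max ≈ 924 nm; P ≈ 7.46×10²⁹ W

(a) λ_max = b/T = 2.898×10⁻³/3137 = 9.238×10⁻⁷ m = 924 nm.
Surface area A = 4πR² = 4π(1.04×10¹¹ m)² = 1.35918×10²³ m².
(b) P = σAT⁴ = 5.670×10⁻⁸×1.35918×10²³×(3137)⁴ = 7.46×10²⁹ W.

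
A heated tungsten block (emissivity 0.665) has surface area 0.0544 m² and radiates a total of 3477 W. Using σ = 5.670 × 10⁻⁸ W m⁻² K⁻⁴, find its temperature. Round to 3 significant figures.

T ≈ 1.14×10³ K

Area A = 0.0544 m².
P = εσAT⁴ ⇒ T = (P/(εσA))^(1/4) = (3477/(0.665×5.670×10⁻⁸×0.0544))^(1/4) = 1.14×10³ K.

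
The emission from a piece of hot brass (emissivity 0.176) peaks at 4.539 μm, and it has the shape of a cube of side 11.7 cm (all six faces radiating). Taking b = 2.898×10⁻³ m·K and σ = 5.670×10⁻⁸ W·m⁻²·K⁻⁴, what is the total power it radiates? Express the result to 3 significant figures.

P ≈ 136 W

Wien's law: T = b/λ_max = 2.898×10⁻³/4.539×10⁻⁶ = 638.467 K.
Area A = 6s² = 6×(0.117 m)² = 0.082134 m².
Then P = εσAT⁴ = 0.176×5.670×10⁻⁸×0.082134×(638.467)⁴ = 136 W.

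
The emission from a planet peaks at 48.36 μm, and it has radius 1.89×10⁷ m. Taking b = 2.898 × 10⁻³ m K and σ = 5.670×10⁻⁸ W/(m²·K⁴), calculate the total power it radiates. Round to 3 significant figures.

Wien's law: T = b/λ_max = 2.898×10⁻³/4.836×10⁻⁵ = 59.9256 K.
Surface area A = 4πR² = 4π(1.89×10⁷ m)² = 4.48883×10¹⁵ m².
Then P = σAT⁴ = 5.670×10⁻⁸×4.48883×10¹⁵×(59.9256)⁴ = 3.28×10¹⁵ W.

P ≈ 3.28×10¹⁵ W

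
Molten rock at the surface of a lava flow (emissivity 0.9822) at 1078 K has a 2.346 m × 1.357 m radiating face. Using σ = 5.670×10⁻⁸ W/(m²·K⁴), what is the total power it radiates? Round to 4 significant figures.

P ≈ 2.394×10⁵ W

Area A = 2.346 × 1.357 = 3.18352 m².
P = εσAT⁴ = 0.9822 × 5.670×10⁻⁸ × 3.18352 × (1078)⁴ = 2.394×10⁵ W.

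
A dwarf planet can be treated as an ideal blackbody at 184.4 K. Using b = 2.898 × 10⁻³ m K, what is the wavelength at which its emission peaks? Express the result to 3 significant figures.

Wien's displacement law: λ_max = b/T = (2.898×10⁻³ m·K)/(184.4 K) = 1.572×10⁻⁵ m.
That is 15.7 μm, in the infrared range.

λ_max ≈ 15.7 μm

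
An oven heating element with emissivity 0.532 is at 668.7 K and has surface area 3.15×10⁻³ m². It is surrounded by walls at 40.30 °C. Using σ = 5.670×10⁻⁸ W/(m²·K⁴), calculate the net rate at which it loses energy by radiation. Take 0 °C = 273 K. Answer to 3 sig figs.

Net loss ≈ 18.1 W

Surroundings: T = 40.30 °C + 273 = 313.30 K.
Area A = 3.15×10⁻³ m².
Net radiated power P_net = εσA(T⁴ − T₀⁴) = 0.532×5.670×10⁻⁸×3.15×10⁻³×(668.7⁴ − 313.30⁴).
T⁴ − T₀⁴ = 1.99952×10¹¹ − 9.63478×10⁹ = 1.90317×10¹¹ K⁴, so P_net = 18.1 W.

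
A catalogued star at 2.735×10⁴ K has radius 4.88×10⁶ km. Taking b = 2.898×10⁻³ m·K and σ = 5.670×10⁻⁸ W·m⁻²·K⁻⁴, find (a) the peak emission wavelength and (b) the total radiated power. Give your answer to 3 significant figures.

(a) λ_max = b/T = 2.898×10⁻³/2.735×10⁴ = 1.060×10⁻⁷ m = 106 nm.
Surface area A = 4πR² = 4π(4.88×10⁹ m)² = 2.99261×10²⁰ m².
(b) P = σAT⁴ = 5.670×10⁻⁸×2.99261×10²⁰×(2.735×10⁴)⁴ = 9.49×10³⁰ W.

λ_max ≈ 106 nm; P ≈ 9.49×10³⁰ W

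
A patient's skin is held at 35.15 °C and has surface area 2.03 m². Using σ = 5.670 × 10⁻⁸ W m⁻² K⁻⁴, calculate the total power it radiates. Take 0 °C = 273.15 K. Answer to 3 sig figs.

P ≈ 1.04×10³ W

T = 35.15 °C + 273.15 = 308.30 K.
Area A = 2.03 m².
P = σAT⁴ = 5.670×10⁻⁸ × 2.03 × (308.30)⁴ = 1.04×10³ W.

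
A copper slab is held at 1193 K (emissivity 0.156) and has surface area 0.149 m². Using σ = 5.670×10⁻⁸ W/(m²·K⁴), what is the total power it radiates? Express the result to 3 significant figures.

Area A = 0.149 m².
P = εσAT⁴ = 0.156 × 5.670×10⁻⁸ × 0.149 × (1193)⁴ = 2.67×10³ W.

P ≈ 2.67×10³ W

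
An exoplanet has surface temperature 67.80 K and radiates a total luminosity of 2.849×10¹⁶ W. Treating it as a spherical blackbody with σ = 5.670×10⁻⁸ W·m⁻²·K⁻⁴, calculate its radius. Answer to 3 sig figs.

R ≈ 4.35×10⁷ m

L = 4πR²σT⁴ ⇒ R = √(L/(4πσT⁴)).
σT⁴ = 1.19812 W/m², so R = √(2.849×10¹⁶/(4π×1.19812)) = 4.35×10⁷ m.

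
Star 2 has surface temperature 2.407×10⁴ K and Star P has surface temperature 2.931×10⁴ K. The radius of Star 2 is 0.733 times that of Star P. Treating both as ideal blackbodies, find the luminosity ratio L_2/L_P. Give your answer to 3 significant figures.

L ∝ R²T⁴, so L_2/L_P = (R_2/R_P)²(T_2/T_P)⁴ = (0.733)² × (2.407×10⁴/2.931×10⁴)⁴ = 0.537289 × 0.454822 = 0.244.

L_2/L_P ≈ 0.244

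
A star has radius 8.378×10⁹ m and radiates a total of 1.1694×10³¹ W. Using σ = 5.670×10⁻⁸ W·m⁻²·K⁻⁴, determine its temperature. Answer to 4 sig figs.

Surface area A = 4πR² = 4π(8.378×10⁹ m)² = 8.82045×10²⁰ m².
P = σAT⁴ ⇒ T = (P/(σA))^(1/4) = (1.1694×10³¹/(5.670×10⁻⁸×8.82045×10²⁰))^(1/4) = 2.199×10⁴ K.

T ≈ 2.199×10⁴ K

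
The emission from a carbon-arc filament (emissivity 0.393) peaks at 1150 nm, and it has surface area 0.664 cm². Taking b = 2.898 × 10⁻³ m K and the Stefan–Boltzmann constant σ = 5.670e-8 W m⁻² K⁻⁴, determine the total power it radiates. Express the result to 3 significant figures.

P ≈ 59.7 W

Wien's law: T = b/λ_max = 2.898×10⁻³/1.150×10⁻⁶ = 2520.00 K.
Area A = 0.664 cm² = 6.64×10⁻⁵ m².
Then P = εσAT⁴ = 0.393×5.670×10⁻⁸×6.64×10⁻⁵×(2520.00)⁴ = 59.7 W.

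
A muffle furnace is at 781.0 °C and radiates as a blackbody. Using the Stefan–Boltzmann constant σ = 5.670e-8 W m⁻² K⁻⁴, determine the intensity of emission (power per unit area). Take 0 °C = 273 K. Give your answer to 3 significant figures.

I ≈ 7.00×10⁴ W/m²

T = 781.0 °C + 273 = 1054.0 K.
Stefan–Boltzmann: I = σT⁴ = 5.670×10⁻⁸ × (1054.0)⁴ = 7.00×10⁴ W/m².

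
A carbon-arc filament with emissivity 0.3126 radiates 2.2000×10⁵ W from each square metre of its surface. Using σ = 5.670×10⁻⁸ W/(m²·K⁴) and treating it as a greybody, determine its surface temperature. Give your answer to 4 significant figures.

I = εσT⁴, so T = (I/εσ)^(1/4) = (2.2000×10⁵/(0.3126×5.670×10⁻⁸))^(1/4) = 1877 K.

T ≈ 1877 K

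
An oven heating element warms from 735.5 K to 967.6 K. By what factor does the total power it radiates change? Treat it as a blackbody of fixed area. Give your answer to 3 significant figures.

P₂/P₁ ≈ 3.00

P ∝ T⁴, so P₂/P₁ = (T₂/T₁)⁴ = (967.6/735.5)⁴ = (1.31557)⁴ = 3.00.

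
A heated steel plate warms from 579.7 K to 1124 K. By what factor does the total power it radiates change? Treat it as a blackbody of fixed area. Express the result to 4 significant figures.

P ∝ T⁴, so P₂/P₁ = (T₂/T₁)⁴ = (1124/579.7)⁴ = (1.93893)⁴ = 14.13.

P₂/P₁ ≈ 14.13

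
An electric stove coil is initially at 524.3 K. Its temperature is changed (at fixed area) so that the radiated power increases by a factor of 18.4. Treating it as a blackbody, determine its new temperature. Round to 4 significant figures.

T₂ ≈ 1086 K

P ∝ T⁴, so T₂/T₁ = (P₂/P₁)^(1/4) = (18.4)^(1/4) = 2.07112.
T₂ = 524.3 × 2.07112 = 1086 K.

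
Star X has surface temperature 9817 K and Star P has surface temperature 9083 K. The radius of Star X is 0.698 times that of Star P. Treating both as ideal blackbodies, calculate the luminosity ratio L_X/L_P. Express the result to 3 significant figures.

L_X/L_P ≈ 0.665

L ∝ R²T⁴, so L_X/L_P = (R_X/R_P)²(T_X/T_P)⁴ = (0.698)² × (9817/9083)⁴ = 0.487204 × 1.36458 = 0.665.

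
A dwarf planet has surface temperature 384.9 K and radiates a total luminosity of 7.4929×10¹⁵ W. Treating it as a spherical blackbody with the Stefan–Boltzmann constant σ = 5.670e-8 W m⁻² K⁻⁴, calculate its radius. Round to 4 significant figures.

R ≈ 6.922×10⁵ m

L = 4πR²σT⁴ ⇒ R = √(L/(4πσT⁴)).
σT⁴ = 1244.44 W/m², so R = √(7.4929×10¹⁵/(4π×1244.44)) = 6.922×10⁵ m.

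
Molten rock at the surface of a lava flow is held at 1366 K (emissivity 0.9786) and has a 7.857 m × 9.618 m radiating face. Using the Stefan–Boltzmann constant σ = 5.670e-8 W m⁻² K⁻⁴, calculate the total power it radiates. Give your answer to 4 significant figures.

P ≈ 1.460×10⁷ W

Area A = 7.857 × 9.618 = 75.5686 m².
P = εσAT⁴ = 0.9786 × 5.670×10⁻⁸ × 75.5686 × (1366)⁴ = 1.460×10⁷ W.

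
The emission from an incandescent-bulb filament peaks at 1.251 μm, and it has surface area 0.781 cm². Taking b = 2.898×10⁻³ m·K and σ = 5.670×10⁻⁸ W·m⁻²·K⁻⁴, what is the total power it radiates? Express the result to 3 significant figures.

P ≈ 128 W

Wien's law: T = b/λ_max = 2.898×10⁻³/1.251×10⁻⁶ = 2316.55 K.
Area A = 0.781 cm² = 7.81×10⁻⁵ m².
Then P = σAT⁴ = 5.670×10⁻⁸×7.81×10⁻⁵×(2316.55)⁴ = 128 W.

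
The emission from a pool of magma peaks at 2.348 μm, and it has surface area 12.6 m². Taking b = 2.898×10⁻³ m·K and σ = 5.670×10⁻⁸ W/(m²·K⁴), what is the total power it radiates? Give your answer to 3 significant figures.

Wien's law: T = b/λ_max = 2.898×10⁻³/2.348×10⁻⁶ = 1234.24 K.
Area A = 12.6 m².
Then P = σAT⁴ = 5.670×10⁻⁸×12.6×(1234.24)⁴ = 1.66×10⁶ W.

P ≈ 1.66×10⁶ W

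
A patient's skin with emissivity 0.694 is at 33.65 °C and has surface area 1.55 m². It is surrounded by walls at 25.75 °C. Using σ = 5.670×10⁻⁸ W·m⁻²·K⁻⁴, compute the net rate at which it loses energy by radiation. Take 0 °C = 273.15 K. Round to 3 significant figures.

Net loss ≈ 53.5 W

T = 33.65 °C + 273.15 = 306.80 K.
Surroundings: T = 25.75 °C + 273.15 = 298.90 K.
Area A = 1.55 m².
Net radiated power P_net = εσA(T⁴ − T₀⁴) = 0.694×5.670×10⁻⁸×1.55×(306.80⁴ − 298.90⁴).
T⁴ − T₀⁴ = 8.85975×10⁹ − 7.98185×10⁹ = 8.77900×10⁸ K⁴, so P_net = 53.5 W.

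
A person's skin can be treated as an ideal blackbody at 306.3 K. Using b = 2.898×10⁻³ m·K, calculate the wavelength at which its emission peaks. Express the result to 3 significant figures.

λ_max ≈ 9.46 μm

Wien's displacement law: λ_max = b/T = (2.898×10⁻³ m·K)/(306.3 K) = 9.461×10⁻⁶ m.
That is 9.46 μm, in the infrared range.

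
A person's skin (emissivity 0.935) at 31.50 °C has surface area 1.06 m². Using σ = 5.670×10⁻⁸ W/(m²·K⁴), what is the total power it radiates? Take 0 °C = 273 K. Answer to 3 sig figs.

P ≈ 483 W

T = 31.50 °C + 273 = 304.50 K.
Area A = 1.06 m².
P = εσAT⁴ = 0.935 × 5.670×10⁻⁸ × 1.06 × (304.50)⁴ = 483 W.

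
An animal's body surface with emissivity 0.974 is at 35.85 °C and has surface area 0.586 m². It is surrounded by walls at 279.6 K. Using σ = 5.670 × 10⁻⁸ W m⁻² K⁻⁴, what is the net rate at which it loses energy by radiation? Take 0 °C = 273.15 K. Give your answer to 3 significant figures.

T = 35.85 °C + 273.15 = 309.00 K.
Area A = 0.586 m².
Net radiated power P_net = εσA(T⁴ − T₀⁴) = 0.974×5.670×10⁻⁸×0.586×(309.00⁴ − 279.6⁴).
T⁴ − T₀⁴ = 9.11662×10⁹ − 6.11151×10⁹ = 3.00511×10⁹ K⁴, so P_net = 97.3 W.

Net loss ≈ 97.3 W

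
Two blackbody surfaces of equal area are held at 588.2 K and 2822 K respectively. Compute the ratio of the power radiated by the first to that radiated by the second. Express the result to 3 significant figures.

With equal areas, P₁/P₂ = (T₁/T₂)⁴ = (588.2/2822)⁴ = 1.89×10⁻³.

P₁/P₂ ≈ 1.89×10⁻³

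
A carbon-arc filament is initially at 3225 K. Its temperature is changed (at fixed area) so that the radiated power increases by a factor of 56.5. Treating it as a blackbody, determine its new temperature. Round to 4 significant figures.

T₂ ≈ 8842 K

P ∝ T⁴, so T₂/T₁ = (P₂/P₁)^(1/4) = (56.5)^(1/4) = 2.74165.
T₂ = 3225 × 2.74165 = 8842 K.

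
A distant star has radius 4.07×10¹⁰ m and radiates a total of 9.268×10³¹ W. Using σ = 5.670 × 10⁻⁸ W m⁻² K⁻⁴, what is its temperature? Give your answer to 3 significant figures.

T ≈ 1.67×10⁴ K

Surface area A = 4πR² = 4π(4.07×10¹⁰ m)² = 2.08161×10²² m².
P = σAT⁴ ⇒ T = (P/(σA))^(1/4) = (9.268×10³¹/(5.670×10⁻⁸×2.08161×10²²))^(1/4) = 1.67×10⁴ K.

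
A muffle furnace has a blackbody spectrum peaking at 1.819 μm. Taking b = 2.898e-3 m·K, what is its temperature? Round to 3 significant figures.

Wien's law gives T = b/λ_max = (2.898×10⁻³ m·K)/(1.819×10⁻⁶ m) = 1.59×10³ K.

T ≈ 1.59×10³ K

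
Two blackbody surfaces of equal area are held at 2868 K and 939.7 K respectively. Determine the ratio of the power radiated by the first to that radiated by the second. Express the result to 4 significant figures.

P₁/P₂ ≈ 86.77

With equal areas, P₁/P₂ = (T₁/T₂)⁴ = (2868/939.7)⁴ = 86.77.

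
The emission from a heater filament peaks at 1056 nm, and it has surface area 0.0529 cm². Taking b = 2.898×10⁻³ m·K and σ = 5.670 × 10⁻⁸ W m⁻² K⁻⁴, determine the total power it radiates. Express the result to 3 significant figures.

P ≈ 17.0 W

Wien's law: T = b/λ_max = 2.898×10⁻³/1.056×10⁻⁶ = 2744.32 K.
Area A = 0.0529 cm² = 5.29×10⁻⁶ m².
Then P = σAT⁴ = 5.670×10⁻⁸×5.29×10⁻⁶×(2744.32)⁴ = 17.0 W.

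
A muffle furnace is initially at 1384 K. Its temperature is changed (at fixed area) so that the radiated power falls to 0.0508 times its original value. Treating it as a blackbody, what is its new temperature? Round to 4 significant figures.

P ∝ T⁴, so T₂/T₁ = (P₂/P₁)^(1/4) = (0.0508)^(1/4) = 0.474751.
T₂ = 1384 × 0.474751 = 657.1 K.

T₂ ≈ 657.1 K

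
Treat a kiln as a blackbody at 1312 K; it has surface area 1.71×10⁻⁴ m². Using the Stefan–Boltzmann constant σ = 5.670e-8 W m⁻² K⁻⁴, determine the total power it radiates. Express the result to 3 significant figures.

P ≈ 28.7 W

Area A = 1.71×10⁻⁴ m².
P = σAT⁴ = 5.670×10⁻⁸ × 1.71×10⁻⁴ × (1312)⁴ = 28.7 W.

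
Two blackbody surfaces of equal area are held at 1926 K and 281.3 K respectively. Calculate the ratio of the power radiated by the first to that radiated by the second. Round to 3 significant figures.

P₁/P₂ ≈ 2.20×10³

With equal areas, P₁/P₂ = (T₁/T₂)⁴ = (1926/281.3)⁴ = 2.20×10³.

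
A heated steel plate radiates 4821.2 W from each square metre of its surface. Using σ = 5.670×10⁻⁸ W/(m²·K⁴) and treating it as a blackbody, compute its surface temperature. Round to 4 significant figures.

I = σT⁴, so T = (I/σ)^(1/4) = (4821.2/(5.670×10⁻⁸))^(1/4) = 540.0 K.

T ≈ 540.0 K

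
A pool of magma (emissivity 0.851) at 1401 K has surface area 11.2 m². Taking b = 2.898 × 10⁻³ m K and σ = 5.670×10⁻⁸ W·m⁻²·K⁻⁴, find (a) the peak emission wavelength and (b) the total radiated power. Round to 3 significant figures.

(a) λ_max = b/T = 2.898×10⁻³/1401 = 2.069×10⁻⁶ m = 2.07×10³ nm.
Area A = 11.2 m².
(b) P = εσAT⁴ = 0.851×5.670×10⁻⁸×11.2×(1401)⁴ = 2.08×10⁶ W.

λ_max ≈ 2.07×10³ nm; P ≈ 2.08×10⁶ W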